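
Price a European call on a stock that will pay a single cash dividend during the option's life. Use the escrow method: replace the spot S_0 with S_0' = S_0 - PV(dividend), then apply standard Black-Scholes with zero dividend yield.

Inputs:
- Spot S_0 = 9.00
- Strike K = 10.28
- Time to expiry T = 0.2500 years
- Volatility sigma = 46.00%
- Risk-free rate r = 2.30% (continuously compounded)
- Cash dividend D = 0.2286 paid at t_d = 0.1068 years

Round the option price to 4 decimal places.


Answer: Price = 0.3290

Derivation:
PV(D) = D * exp(-r * t_d) = 0.2286 * 0.99754661 = 0.22803916
S_0' = S_0 - PV(D) = 9.0000 - 0.22803916 = 8.77196084
d1 = (ln(S_0'/K) + (r + sigma^2/2)*T) / (sigma*sqrt(T)) = -0.54973867
d2 = d1 - sigma*sqrt(T) = -0.77973867
exp(-rT) = 0.99426650
N(d1) = 0.29124932; N(d2) = 0.21777236
C = S_0' * N(d1) - K * exp(-rT) * N(d2) = 8.77196084 * 0.29124932 - 10.2800 * 0.99426650 * 0.21777236 = 0.3290


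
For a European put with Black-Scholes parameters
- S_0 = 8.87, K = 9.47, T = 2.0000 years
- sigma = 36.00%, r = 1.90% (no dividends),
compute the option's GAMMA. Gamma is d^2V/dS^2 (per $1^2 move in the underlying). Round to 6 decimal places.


d1 = 0.2006334746; d2 = -0.3084834078
phi(d1) = 0.3909930755; exp(-qT) = 1.0000000000; exp(-rT) = 0.9627129409
Gamma = exp(-qT) * phi(d1) / (S * sigma * sqrt(T)) = 1.0000000000 * 0.3909930755 / (8.8700 * 0.3600 * 1.4142135624) = 0.086582

Answer: Gamma = 0.086582


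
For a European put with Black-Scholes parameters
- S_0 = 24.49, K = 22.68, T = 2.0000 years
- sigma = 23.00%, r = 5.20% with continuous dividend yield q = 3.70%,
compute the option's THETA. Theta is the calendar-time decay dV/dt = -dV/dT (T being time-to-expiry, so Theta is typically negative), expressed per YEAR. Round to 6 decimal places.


d1 = 0.4909208486; d2 = 0.1656517293
phi(d1) = 0.3536526108; exp(-qT) = 0.9286716938; exp(-rT) = 0.9012252974
Theta = -S*exp(-qT)*phi(d1)*sigma/(2*sqrt(T)) + r*K*exp(-rT)*N(-d2) - q*S*exp(-qT)*N(-d1)
N(-d1) = 0.3117412153; N(-d2) = 0.4342155178; sqrt(T) = 1.4142135624
Term 1 = -24.4900 * 0.9286716938 * 0.3536526108 * 0.2300 / (2 * 1.4142135624) = -0.6540496303
Term 2 = 0.0520 * 22.6800 * 0.9012252974 * 0.4342155178 = 0.4615142422
Term 3 = -0.0370 * 24.4900 * 0.9286716938 * 0.3117412153 = -0.2623293853
Theta = -0.6540496303 + (0.4615142422) + (-0.2623293853) = -0.454865

Answer: Theta = -0.454865


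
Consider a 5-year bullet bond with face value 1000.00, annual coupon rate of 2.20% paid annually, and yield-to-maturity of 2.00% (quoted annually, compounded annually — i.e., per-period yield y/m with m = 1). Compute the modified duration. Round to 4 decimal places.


Coupon per period c = face * coupon_rate / m = 22.000000
Periods per year m = 1; per-period yield y/m = 0.020000
Number of cashflows N = 5
Cashflows (t years, CF_t, discount factor 1/(1+y/m)^(m*t), PV):
  t = 1.0000: CF_t = 22.000000, DF = 0.980392, PV = 21.568627
  t = 2.0000: CF_t = 22.000000, DF = 0.961169, PV = 21.145713
  t = 3.0000: CF_t = 22.000000, DF = 0.942322, PV = 20.731091
  t = 4.0000: CF_t = 22.000000, DF = 0.923845, PV = 20.324599
  t = 5.0000: CF_t = 1022.000000, DF = 0.905731, PV = 925.656888
Price P = sum_t PV_t = 1009.426919
First compute Macaulay numerator sum_t t * PV_t:
  t * PV_t at t = 1.0000: 21.568627
  t * PV_t at t = 2.0000: 42.291426
  t * PV_t at t = 3.0000: 62.193274
  t * PV_t at t = 4.0000: 81.298397
  t * PV_t at t = 5.0000: 4628.284438
Macaulay duration D = 4835.636164 / 1009.426919 = 4.790477
Modified duration = D / (1 + y/m) = 4.790477 / (1 + 0.020000) = 4.696546

Answer: Modified duration = 4.6965


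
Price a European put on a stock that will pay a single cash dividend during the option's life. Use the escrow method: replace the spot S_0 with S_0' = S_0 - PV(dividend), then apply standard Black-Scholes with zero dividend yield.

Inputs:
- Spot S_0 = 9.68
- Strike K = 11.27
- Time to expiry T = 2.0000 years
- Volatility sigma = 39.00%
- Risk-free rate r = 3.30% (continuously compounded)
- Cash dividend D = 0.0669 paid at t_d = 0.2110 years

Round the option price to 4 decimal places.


Answer: Price = 2.6891

Derivation:
PV(D) = D * exp(-r * t_d) = 0.0669 * 0.99306119 = 0.06643579
S_0' = S_0 - PV(D) = 9.6800 - 0.06643579 = 9.61356421
d1 = (ln(S_0'/K) + (r + sigma^2/2)*T) / (sigma*sqrt(T)) = 0.10720956
d2 = d1 - sigma*sqrt(T) = -0.44433373
exp(-rT) = 0.93613086
N(-d1) = 0.45731137; N(-d2) = 0.67159934
P = K * exp(-rT) * N(-d2) - S_0' * N(-d1) = 11.2700 * 0.93613086 * 0.67159934 - 9.61356421 * 0.45731137 = 2.6891


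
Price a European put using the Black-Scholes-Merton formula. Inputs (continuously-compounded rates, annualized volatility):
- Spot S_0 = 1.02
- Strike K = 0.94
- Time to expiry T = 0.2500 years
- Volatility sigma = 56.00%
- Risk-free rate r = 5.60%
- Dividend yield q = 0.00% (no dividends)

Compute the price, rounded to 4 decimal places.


Answer: Price = 0.0681

Derivation:
d1 = (ln(S/K) + (r - q + 0.5*sigma^2) * T) / (sigma * sqrt(T)) = 0.48170725
d2 = d1 - sigma * sqrt(T) = 0.20170725
exp(-rT) = 0.98609754; exp(-qT) = 1.00000000
P = K * exp(-rT) * N(-d2) - S_0 * exp(-qT) * N(-d1)
N(-d1) = 0.31500696; N(-d2) = 0.42007280
P = 0.9400 * 0.98609754 * 0.42007280 - 1.0200 * 1.00000000 * 0.31500696 = 0.0681


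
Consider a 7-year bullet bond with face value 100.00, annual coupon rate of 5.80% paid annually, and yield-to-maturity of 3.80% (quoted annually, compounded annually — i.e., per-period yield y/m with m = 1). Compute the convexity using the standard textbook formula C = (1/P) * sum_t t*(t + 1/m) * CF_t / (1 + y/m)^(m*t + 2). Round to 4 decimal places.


Answer: Convexity = 42.2956

Derivation:
Coupon per period c = face * coupon_rate / m = 5.800000
Periods per year m = 1; per-period yield y/m = 0.038000
Number of cashflows N = 7
Cashflows (t years, CF_t, discount factor 1/(1+y/m)^(m*t), PV):
  t = 1.0000: CF_t = 5.800000, DF = 0.963391, PV = 5.587669
  t = 2.0000: CF_t = 5.800000, DF = 0.928122, PV = 5.383110
  t = 3.0000: CF_t = 5.800000, DF = 0.894145, PV = 5.186041
  t = 4.0000: CF_t = 5.800000, DF = 0.861411, PV = 4.996186
  t = 5.0000: CF_t = 5.800000, DF = 0.829876, PV = 4.813281
  t = 6.0000: CF_t = 5.800000, DF = 0.799495, PV = 4.637072
  t = 7.0000: CF_t = 105.800000, DF = 0.770227, PV = 81.489977
Price P = sum_t PV_t = 112.093336
Convexity numerator sum_t t*(t + 1/m) * CF_t / (1+y/m)^(m*t + 2):
  t = 1.0000: term = 10.372082
  t = 2.0000: term = 29.977115
  t = 3.0000: term = 57.759373
  t = 4.0000: term = 92.741447
  t = 5.0000: term = 134.019432
  t = 6.0000: term = 180.758386
  t = 7.0000: term = 4235.430045
Convexity = (1/P) * sum = 4741.057881 / 112.093336 = 42.295627


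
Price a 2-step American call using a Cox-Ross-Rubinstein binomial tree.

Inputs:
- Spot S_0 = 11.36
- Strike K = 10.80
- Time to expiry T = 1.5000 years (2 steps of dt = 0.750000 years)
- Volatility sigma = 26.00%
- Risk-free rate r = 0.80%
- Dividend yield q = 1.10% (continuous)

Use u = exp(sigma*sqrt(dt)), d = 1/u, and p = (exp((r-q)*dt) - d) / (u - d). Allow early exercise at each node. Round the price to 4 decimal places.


Answer: Price = V(0,0) = 1.6325

Derivation:
dt = T/N = 0.750000
u = exp(sigma*sqrt(dt)) = 1.252531; d = 1/u = 0.798383
p = (exp((r-q)*dt) - d) / (u - d) = 0.438996
Discount per step: exp(-r*dt) = 0.994018
Stock lattice S(k, i) with i counting down-moves:
  k=0: S(0,0) = 11.3600
  k=1: S(1,0) = 14.2288; S(1,1) = 9.0696
  k=2: S(2,0) = 17.8220; S(2,1) = 11.3600; S(2,2) = 7.2410
Terminal payoffs V(N, i) = max(S_T - K, 0):
  V(2,0) = 7.021964; V(2,1) = 0.560000; V(2,2) = 0.000000
Backward induction: V(k, i) = exp(-r*dt) * [p * V(k+1, i) + (1-p) * V(k+1, i+1)]; then take max(V_cont, immediate exercise) for American.
  V(1,0) = exp(-r*dt) * [p*7.021964 + (1-p)*0.560000] = 3.376458; exercise = 3.428756; V(1,0) = max -> 3.428756
  V(1,1) = exp(-r*dt) * [p*0.560000 + (1-p)*0.000000] = 0.244367; exercise = 0.000000; V(1,1) = max -> 0.244367
  V(0,0) = exp(-r*dt) * [p*3.428756 + (1-p)*0.244367] = 1.632478; exercise = 0.560000; V(0,0) = max -> 1.632478


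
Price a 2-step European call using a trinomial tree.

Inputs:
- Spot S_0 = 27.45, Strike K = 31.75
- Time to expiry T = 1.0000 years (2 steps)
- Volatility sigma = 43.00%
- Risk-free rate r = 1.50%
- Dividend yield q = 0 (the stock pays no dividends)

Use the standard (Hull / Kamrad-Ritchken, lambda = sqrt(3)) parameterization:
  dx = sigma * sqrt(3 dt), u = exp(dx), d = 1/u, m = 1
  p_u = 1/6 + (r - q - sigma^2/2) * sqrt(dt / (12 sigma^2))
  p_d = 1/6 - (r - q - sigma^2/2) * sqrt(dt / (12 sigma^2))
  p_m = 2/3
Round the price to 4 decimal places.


Answer: Price = V(0,0) = 3.2936

Derivation:
dt = T/N = 0.500000; dx = sigma*sqrt(3*dt) = 0.526640
u = exp(dx) = 1.693234; d = 1/u = 0.590586
p_u = 0.129901, p_m = 0.666667, p_d = 0.203433
Discount per step: exp(-r*dt) = 0.992528
Stock lattice S(k, j) with j the centered position index:
  k=0: S(0,+0) = 27.4500
  k=1: S(1,-1) = 16.2116; S(1,+0) = 27.4500; S(1,+1) = 46.4793
  k=2: S(2,-2) = 9.5743; S(2,-1) = 16.2116; S(2,+0) = 27.4500; S(2,+1) = 46.4793; S(2,+2) = 78.7003
Terminal payoffs V(N, j) = max(S_T - K, 0):
  V(2,-2) = 0.000000; V(2,-1) = 0.000000; V(2,+0) = 0.000000; V(2,+1) = 14.729273; V(2,+2) = 46.950283
Backward induction: V(k, j) = exp(-r*dt) * [p_u * V(k+1, j+1) + p_m * V(k+1, j) + p_d * V(k+1, j-1)]
  V(1,-1) = exp(-r*dt) * [p_u*0.000000 + p_m*0.000000 + p_d*0.000000] = 0.000000
  V(1,+0) = exp(-r*dt) * [p_u*14.729273 + p_m*0.000000 + p_d*0.000000] = 1.899045
  V(1,+1) = exp(-r*dt) * [p_u*46.950283 + p_m*14.729273 + p_d*0.000000] = 15.799443
  V(0,+0) = exp(-r*dt) * [p_u*15.799443 + p_m*1.899045 + p_d*0.000000] = 3.293592


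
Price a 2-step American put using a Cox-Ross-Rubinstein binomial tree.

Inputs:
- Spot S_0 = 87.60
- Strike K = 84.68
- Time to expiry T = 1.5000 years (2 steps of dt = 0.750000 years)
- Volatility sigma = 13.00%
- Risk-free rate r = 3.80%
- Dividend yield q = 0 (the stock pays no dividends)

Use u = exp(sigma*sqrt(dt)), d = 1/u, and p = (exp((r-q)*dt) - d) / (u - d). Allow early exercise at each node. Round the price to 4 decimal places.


dt = T/N = 0.750000
u = exp(sigma*sqrt(dt)) = 1.119165; d = 1/u = 0.893523
p = (exp((r-q)*dt) - d) / (u - d) = 0.600007
Discount per step: exp(-r*dt) = 0.971902
Stock lattice S(k, i) with i counting down-moves:
  k=0: S(0,0) = 87.6000
  k=1: S(1,0) = 98.0389; S(1,1) = 78.2726
  k=2: S(2,0) = 109.7217; S(2,1) = 87.6000; S(2,2) = 69.9384
Terminal payoffs V(N, i) = max(K - S_T, 0):
  V(2,0) = 0.000000; V(2,1) = 0.000000; V(2,2) = 14.741632
Backward induction: V(k, i) = exp(-r*dt) * [p * V(k+1, i) + (1-p) * V(k+1, i+1)]; then take max(V_cont, immediate exercise) for American.
  V(1,0) = exp(-r*dt) * [p*0.000000 + (1-p)*0.000000] = 0.000000; exercise = 0.000000; V(1,0) = max -> 0.000000
  V(1,1) = exp(-r*dt) * [p*0.000000 + (1-p)*14.741632] = 5.730872; exercise = 6.407393; V(1,1) = max -> 6.407393
  V(0,0) = exp(-r*dt) * [p*0.000000 + (1-p)*6.407393] = 2.490901; exercise = 0.000000; V(0,0) = max -> 2.490901

Answer: Price = V(0,0) = 2.4909


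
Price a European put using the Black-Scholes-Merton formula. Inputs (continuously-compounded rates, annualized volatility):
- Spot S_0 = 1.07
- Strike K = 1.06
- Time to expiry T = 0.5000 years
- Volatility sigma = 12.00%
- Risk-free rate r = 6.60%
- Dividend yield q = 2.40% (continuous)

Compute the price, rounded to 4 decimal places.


Answer: Price = 0.0217

Derivation:
d1 = (ln(S/K) + (r - q + 0.5*sigma^2) * T) / (sigma * sqrt(T)) = 0.40057293
d2 = d1 - sigma * sqrt(T) = 0.31572012
exp(-rT) = 0.96753856; exp(-qT) = 0.98807171
P = K * exp(-rT) * N(-d2) - S_0 * exp(-qT) * N(-d1)
N(-d1) = 0.34436729; N(-d2) = 0.37610748
P = 1.0600 * 0.96753856 * 0.37610748 - 1.0700 * 0.98807171 * 0.34436729 = 0.0217


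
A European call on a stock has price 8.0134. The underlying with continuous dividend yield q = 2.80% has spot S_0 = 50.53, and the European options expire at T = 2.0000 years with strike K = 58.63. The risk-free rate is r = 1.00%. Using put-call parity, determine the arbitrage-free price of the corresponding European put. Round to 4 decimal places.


Answer: Put price = 17.7044

Derivation:
Put-call parity: C - P = S_0 * exp(-qT) - K * exp(-rT).
S_0 * exp(-qT) = 50.5300 * 0.94553914 = 47.77809254
K * exp(-rT) = 58.6300 * 0.98019867 = 57.46904822
P = C - S*exp(-qT) + K*exp(-rT)
P = 8.0134 - 47.77809254 + 57.46904822 = 17.7044


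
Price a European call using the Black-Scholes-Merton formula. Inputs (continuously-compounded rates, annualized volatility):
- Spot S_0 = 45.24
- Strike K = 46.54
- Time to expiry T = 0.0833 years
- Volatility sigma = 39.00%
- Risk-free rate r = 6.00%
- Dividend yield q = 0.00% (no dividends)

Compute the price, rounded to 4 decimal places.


d1 = (ln(S/K) + (r - q + 0.5*sigma^2) * T) / (sigma * sqrt(T)) = -0.15100767
d2 = d1 - sigma * sqrt(T) = -0.26356845
exp(-rT) = 0.99501447; exp(-qT) = 1.00000000
C = S_0 * exp(-qT) * N(d1) - K * exp(-rT) * N(d2)
N(d1) = 0.43998483; N(d2) = 0.39605623
C = 45.2400 * 1.00000000 * 0.43998483 - 46.5400 * 0.99501447 * 0.39605623 = 1.5644

Answer: Price = 1.5644


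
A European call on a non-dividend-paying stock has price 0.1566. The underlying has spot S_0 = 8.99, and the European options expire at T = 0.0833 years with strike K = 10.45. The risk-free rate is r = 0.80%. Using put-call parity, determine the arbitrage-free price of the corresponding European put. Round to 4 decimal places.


Answer: Put price = 1.6096

Derivation:
Put-call parity: C - P = S_0 * exp(-qT) - K * exp(-rT).
S_0 * exp(-qT) = 8.9900 * 1.00000000 = 8.99000000
K * exp(-rT) = 10.4500 * 0.99933382 = 10.44303844
P = C - S*exp(-qT) + K*exp(-rT)
P = 0.1566 - 8.99000000 + 10.44303844 = 1.6096


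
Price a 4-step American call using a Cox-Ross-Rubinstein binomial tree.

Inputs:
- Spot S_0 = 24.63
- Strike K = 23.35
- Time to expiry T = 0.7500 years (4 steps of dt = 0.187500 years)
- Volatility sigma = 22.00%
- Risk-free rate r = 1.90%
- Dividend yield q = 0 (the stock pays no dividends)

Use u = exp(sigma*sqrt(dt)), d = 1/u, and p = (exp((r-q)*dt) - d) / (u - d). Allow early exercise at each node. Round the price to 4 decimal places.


Answer: Price = V(0,0) = 2.7816

Derivation:
dt = T/N = 0.187500
u = exp(sigma*sqrt(dt)) = 1.099948; d = 1/u = 0.909134
p = (exp((r-q)*dt) - d) / (u - d) = 0.494906
Discount per step: exp(-r*dt) = 0.996444
Stock lattice S(k, i) with i counting down-moves:
  k=0: S(0,0) = 24.6300
  k=1: S(1,0) = 27.0917; S(1,1) = 22.3920
  k=2: S(2,0) = 29.7995; S(2,1) = 24.6300; S(2,2) = 20.3573
  k=3: S(3,0) = 32.7779; S(3,1) = 27.0917; S(3,2) = 22.3920; S(3,3) = 18.5075
  k=4: S(4,0) = 36.0539; S(4,1) = 29.7995; S(4,2) = 24.6300; S(4,3) = 20.3573; S(4,4) = 16.8258
Terminal payoffs V(N, i) = max(S_T - K, 0):
  V(4,0) = 12.703949; V(4,1) = 6.449476; V(4,2) = 1.280000; V(4,3) = 0.000000; V(4,4) = 0.000000
Backward induction: V(k, i) = exp(-r*dt) * [p * V(k+1, i) + (1-p) * V(k+1, i+1)]; then take max(V_cont, immediate exercise) for American.
  V(3,0) = exp(-r*dt) * [p*12.703949 + (1-p)*6.449476] = 9.510906; exercise = 9.427870; V(3,0) = max -> 9.510906
  V(3,1) = exp(-r*dt) * [p*6.449476 + (1-p)*1.280000] = 3.824753; exercise = 3.741716; V(3,1) = max -> 3.824753
  V(3,2) = exp(-r*dt) * [p*1.280000 + (1-p)*0.000000] = 0.631226; exercise = 0.000000; V(3,2) = max -> 0.631226
  V(3,3) = exp(-r*dt) * [p*0.000000 + (1-p)*0.000000] = 0.000000; exercise = 0.000000; V(3,3) = max -> 0.000000
  V(2,0) = exp(-r*dt) * [p*9.510906 + (1-p)*3.824753] = 6.615253; exercise = 6.449476; V(2,0) = max -> 6.615253
  V(2,1) = exp(-r*dt) * [p*3.824753 + (1-p)*0.631226] = 2.203855; exercise = 1.280000; V(2,1) = max -> 2.203855
  V(2,2) = exp(-r*dt) * [p*0.631226 + (1-p)*0.000000] = 0.311287; exercise = 0.000000; V(2,2) = max -> 0.311287
  V(1,0) = exp(-r*dt) * [p*6.615253 + (1-p)*2.203855] = 4.371480; exercise = 3.741716; V(1,0) = max -> 4.371480
  V(1,1) = exp(-r*dt) * [p*2.203855 + (1-p)*0.311287] = 1.243492; exercise = 0.000000; V(1,1) = max -> 1.243492
  V(0,0) = exp(-r*dt) * [p*4.371480 + (1-p)*1.243492] = 2.781623; exercise = 1.280000; V(0,0) = max -> 2.781623


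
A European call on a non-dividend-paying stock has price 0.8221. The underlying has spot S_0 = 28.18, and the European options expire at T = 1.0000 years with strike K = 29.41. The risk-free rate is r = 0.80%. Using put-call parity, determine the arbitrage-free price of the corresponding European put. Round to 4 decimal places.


Put-call parity: C - P = S_0 * exp(-qT) - K * exp(-rT).
S_0 * exp(-qT) = 28.1800 * 1.00000000 = 28.18000000
K * exp(-rT) = 29.4100 * 0.99203191 = 29.17565862
P = C - S*exp(-qT) + K*exp(-rT)
P = 0.8221 - 28.18000000 + 29.17565862 = 1.8178

Answer: Put price = 1.8178


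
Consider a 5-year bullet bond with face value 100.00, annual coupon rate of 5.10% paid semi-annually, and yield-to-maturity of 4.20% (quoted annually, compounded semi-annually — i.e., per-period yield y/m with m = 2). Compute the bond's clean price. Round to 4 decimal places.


Coupon per period c = face * coupon_rate / m = 2.550000
Periods per year m = 2; per-period yield y/m = 0.021000
Number of cashflows N = 10
Cashflows (t years, CF_t, discount factor 1/(1+y/m)^(m*t), PV):
  t = 0.5000: CF_t = 2.550000, DF = 0.979432, PV = 2.497551
  t = 1.0000: CF_t = 2.550000, DF = 0.959287, PV = 2.446182
  t = 1.5000: CF_t = 2.550000, DF = 0.939556, PV = 2.395868
  t = 2.0000: CF_t = 2.550000, DF = 0.920231, PV = 2.346590
  t = 2.5000: CF_t = 2.550000, DF = 0.901304, PV = 2.298325
  t = 3.0000: CF_t = 2.550000, DF = 0.882766, PV = 2.251053
  t = 3.5000: CF_t = 2.550000, DF = 0.864609, PV = 2.204753
  t = 4.0000: CF_t = 2.550000, DF = 0.846826, PV = 2.159406
  t = 4.5000: CF_t = 2.550000, DF = 0.829408, PV = 2.114991
  t = 5.0000: CF_t = 102.550000, DF = 0.812349, PV = 83.306376
Price P = sum_t PV_t = 104.021096

Answer: Price = 104.0211


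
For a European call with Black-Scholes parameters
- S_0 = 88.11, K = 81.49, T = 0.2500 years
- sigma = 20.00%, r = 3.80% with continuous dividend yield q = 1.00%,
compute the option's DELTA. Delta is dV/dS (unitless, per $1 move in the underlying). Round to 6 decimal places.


d1 = 0.9010572055; d2 = 0.8010572055
phi(d1) = 0.2658320456; exp(-qT) = 0.9975031224; exp(-rT) = 0.9905449824
N(d1) = 0.8162210476
Delta = exp(-qT) * N(d1) = 0.9975031224 * 0.8162210476 = 0.814183

Answer: Delta = 0.814183


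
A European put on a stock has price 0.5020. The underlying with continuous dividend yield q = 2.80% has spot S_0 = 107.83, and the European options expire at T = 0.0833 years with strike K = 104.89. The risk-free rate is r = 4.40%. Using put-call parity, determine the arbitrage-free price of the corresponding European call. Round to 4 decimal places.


Answer: Call price = 3.5745

Derivation:
Put-call parity: C - P = S_0 * exp(-qT) - K * exp(-rT).
S_0 * exp(-qT) = 107.8300 * 0.99767032 = 107.57879038
K * exp(-rT) = 104.8900 * 0.99634151 = 104.50626084
C = P + S*exp(-qT) - K*exp(-rT)
C = 0.5020 + 107.57879038 - 104.50626084 = 3.5745


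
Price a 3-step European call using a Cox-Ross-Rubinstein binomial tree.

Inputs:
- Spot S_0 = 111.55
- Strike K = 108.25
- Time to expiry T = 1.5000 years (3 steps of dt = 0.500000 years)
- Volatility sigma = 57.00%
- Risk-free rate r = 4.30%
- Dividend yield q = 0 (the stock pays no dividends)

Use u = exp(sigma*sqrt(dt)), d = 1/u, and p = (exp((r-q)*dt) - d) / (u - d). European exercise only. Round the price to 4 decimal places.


Answer: Price = V(0,0) = 36.5877

Derivation:
dt = T/N = 0.500000
u = exp(sigma*sqrt(dt)) = 1.496383; d = 1/u = 0.668278
p = (exp((r-q)*dt) - d) / (u - d) = 0.426824
Discount per step: exp(-r*dt) = 0.978729
Stock lattice S(k, i) with i counting down-moves:
  k=0: S(0,0) = 111.5500
  k=1: S(1,0) = 166.9215; S(1,1) = 74.5464
  k=2: S(2,0) = 249.7785; S(2,1) = 111.5500; S(2,2) = 49.8177
  k=3: S(3,0) = 373.7643; S(3,1) = 166.9215; S(3,2) = 74.5464; S(3,3) = 33.2921
Terminal payoffs V(N, i) = max(S_T - K, 0):
  V(3,0) = 265.514349; V(3,1) = 58.671524; V(3,2) = 0.000000; V(3,3) = 0.000000
Backward induction: V(k, i) = exp(-r*dt) * [p * V(k+1, i) + (1-p) * V(k+1, i+1)].
  V(2,0) = exp(-r*dt) * [p*265.514349 + (1-p)*58.671524] = 143.831066
  V(2,1) = exp(-r*dt) * [p*58.671524 + (1-p)*0.000000] = 24.509724
  V(2,2) = exp(-r*dt) * [p*0.000000 + (1-p)*0.000000] = 0.000000
  V(1,0) = exp(-r*dt) * [p*143.831066 + (1-p)*24.509724] = 73.834260
  V(1,1) = exp(-r*dt) * [p*24.509724 + (1-p)*0.000000] = 10.238810
  V(0,0) = exp(-r*dt) * [p*73.834260 + (1-p)*10.238810] = 36.587694


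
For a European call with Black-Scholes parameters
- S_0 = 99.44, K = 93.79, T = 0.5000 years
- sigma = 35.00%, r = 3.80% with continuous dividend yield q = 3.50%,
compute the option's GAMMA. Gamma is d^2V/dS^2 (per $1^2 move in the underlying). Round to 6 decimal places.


Answer: Gamma = 0.014896

Derivation:
d1 = 0.3661649701; d2 = 0.1186775967
phi(d1) = 0.3730745826; exp(-qT) = 0.9826522357; exp(-rT) = 0.9811793622
Gamma = exp(-qT) * phi(d1) / (S * sigma * sqrt(T)) = 0.9826522357 * 0.3730745826 / (99.4400 * 0.3500 * 0.7071067812) = 0.014896


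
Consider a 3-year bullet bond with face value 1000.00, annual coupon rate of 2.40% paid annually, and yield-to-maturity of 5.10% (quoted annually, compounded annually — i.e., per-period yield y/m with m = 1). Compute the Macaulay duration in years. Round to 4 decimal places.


Answer: Macaulay duration = 2.9273 years

Derivation:
Coupon per period c = face * coupon_rate / m = 24.000000
Periods per year m = 1; per-period yield y/m = 0.051000
Number of cashflows N = 3
Cashflows (t years, CF_t, discount factor 1/(1+y/m)^(m*t), PV):
  t = 1.0000: CF_t = 24.000000, DF = 0.951475, PV = 22.835395
  t = 2.0000: CF_t = 24.000000, DF = 0.905304, PV = 21.727302
  t = 3.0000: CF_t = 1024.000000, DF = 0.861374, PV = 882.047165
Price P = sum_t PV_t = 926.609863
Macaulay numerator sum_t t * PV_t:
  t * PV_t at t = 1.0000: 22.835395
  t * PV_t at t = 2.0000: 43.454605
  t * PV_t at t = 3.0000: 2646.141496
Macaulay duration D = (sum_t t * PV_t) / P = 2712.431495 / 926.609863 = 2.927264


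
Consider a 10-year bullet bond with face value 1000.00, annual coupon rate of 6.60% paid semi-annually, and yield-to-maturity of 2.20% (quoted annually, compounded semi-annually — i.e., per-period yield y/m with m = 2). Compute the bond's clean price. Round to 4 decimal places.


Coupon per period c = face * coupon_rate / m = 33.000000
Periods per year m = 2; per-period yield y/m = 0.011000
Number of cashflows N = 20
Cashflows (t years, CF_t, discount factor 1/(1+y/m)^(m*t), PV):
  t = 0.5000: CF_t = 33.000000, DF = 0.989120, PV = 32.640950
  t = 1.0000: CF_t = 33.000000, DF = 0.978358, PV = 32.285806
  t = 1.5000: CF_t = 33.000000, DF = 0.967713, PV = 31.934526
  t = 2.0000: CF_t = 33.000000, DF = 0.957184, PV = 31.587068
  t = 2.5000: CF_t = 33.000000, DF = 0.946769, PV = 31.243391
  t = 3.0000: CF_t = 33.000000, DF = 0.936468, PV = 30.903453
  t = 3.5000: CF_t = 33.000000, DF = 0.926279, PV = 30.567214
  t = 4.0000: CF_t = 33.000000, DF = 0.916201, PV = 30.234633
  t = 4.5000: CF_t = 33.000000, DF = 0.906232, PV = 29.905670
  t = 5.0000: CF_t = 33.000000, DF = 0.896372, PV = 29.580287
  t = 5.5000: CF_t = 33.000000, DF = 0.886620, PV = 29.258444
  t = 6.0000: CF_t = 33.000000, DF = 0.876973, PV = 28.940103
  t = 6.5000: CF_t = 33.000000, DF = 0.867431, PV = 28.625226
  t = 7.0000: CF_t = 33.000000, DF = 0.857993, PV = 28.313774
  t = 7.5000: CF_t = 33.000000, DF = 0.848658, PV = 28.005711
  t = 8.0000: CF_t = 33.000000, DF = 0.839424, PV = 27.701000
  t = 8.5000: CF_t = 33.000000, DF = 0.830291, PV = 27.399605
  t = 9.0000: CF_t = 33.000000, DF = 0.821257, PV = 27.101488
  t = 9.5000: CF_t = 33.000000, DF = 0.812322, PV = 26.806615
  t = 10.0000: CF_t = 1033.000000, DF = 0.803483, PV = 829.998313
Price P = sum_t PV_t = 1393.033276

Answer: Price = 1393.0333


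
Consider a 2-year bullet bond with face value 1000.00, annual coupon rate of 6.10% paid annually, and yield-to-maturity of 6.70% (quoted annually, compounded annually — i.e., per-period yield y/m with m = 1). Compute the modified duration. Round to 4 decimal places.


Answer: Modified duration = 1.8202

Derivation:
Coupon per period c = face * coupon_rate / m = 61.000000
Periods per year m = 1; per-period yield y/m = 0.067000
Number of cashflows N = 2
Cashflows (t years, CF_t, discount factor 1/(1+y/m)^(m*t), PV):
  t = 1.0000: CF_t = 61.000000, DF = 0.937207, PV = 57.169634
  t = 2.0000: CF_t = 1061.000000, DF = 0.878357, PV = 931.936980
Price P = sum_t PV_t = 989.106614
First compute Macaulay numerator sum_t t * PV_t:
  t * PV_t at t = 1.0000: 57.169634
  t * PV_t at t = 2.0000: 1863.873959
Macaulay duration D = 1921.043594 / 989.106614 = 1.942201
Modified duration = D / (1 + y/m) = 1.942201 / (1 + 0.067000) = 1.820244


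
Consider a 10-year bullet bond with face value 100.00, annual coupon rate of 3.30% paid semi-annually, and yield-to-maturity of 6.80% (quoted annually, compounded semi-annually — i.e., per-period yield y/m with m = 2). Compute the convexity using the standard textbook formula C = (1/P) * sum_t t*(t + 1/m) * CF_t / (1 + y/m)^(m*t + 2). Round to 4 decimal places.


Answer: Convexity = 76.8000

Derivation:
Coupon per period c = face * coupon_rate / m = 1.650000
Periods per year m = 2; per-period yield y/m = 0.034000
Number of cashflows N = 20
Cashflows (t years, CF_t, discount factor 1/(1+y/m)^(m*t), PV):
  t = 0.5000: CF_t = 1.650000, DF = 0.967118, PV = 1.595745
  t = 1.0000: CF_t = 1.650000, DF = 0.935317, PV = 1.543273
  t = 1.5000: CF_t = 1.650000, DF = 0.904562, PV = 1.492527
  t = 2.0000: CF_t = 1.650000, DF = 0.874818, PV = 1.443450
  t = 2.5000: CF_t = 1.650000, DF = 0.846052, PV = 1.395987
  t = 3.0000: CF_t = 1.650000, DF = 0.818233, PV = 1.350084
  t = 3.5000: CF_t = 1.650000, DF = 0.791327, PV = 1.305690
  t = 4.0000: CF_t = 1.650000, DF = 0.765307, PV = 1.262757
  t = 4.5000: CF_t = 1.650000, DF = 0.740142, PV = 1.221235
  t = 5.0000: CF_t = 1.650000, DF = 0.715805, PV = 1.181078
  t = 5.5000: CF_t = 1.650000, DF = 0.692268, PV = 1.142242
  t = 6.0000: CF_t = 1.650000, DF = 0.669505, PV = 1.104683
  t = 6.5000: CF_t = 1.650000, DF = 0.647490, PV = 1.068358
  t = 7.0000: CF_t = 1.650000, DF = 0.626199, PV = 1.033229
  t = 7.5000: CF_t = 1.650000, DF = 0.605608, PV = 0.999254
  t = 8.0000: CF_t = 1.650000, DF = 0.585695, PV = 0.966396
  t = 8.5000: CF_t = 1.650000, DF = 0.566436, PV = 0.934619
  t = 9.0000: CF_t = 1.650000, DF = 0.547810, PV = 0.903887
  t = 9.5000: CF_t = 1.650000, DF = 0.529797, PV = 0.874166
  t = 10.0000: CF_t = 101.650000, DF = 0.512377, PV = 52.083074
Price P = sum_t PV_t = 74.901733
Convexity numerator sum_t t*(t + 1/m) * CF_t / (1+y/m)^(m*t + 2):
  t = 0.5000: term = 0.746264
  t = 1.0000: term = 2.165175
  t = 1.5000: term = 4.187960
  t = 2.0000: term = 6.750419
  t = 2.5000: term = 9.792677
  t = 3.0000: term = 13.258944
  t = 3.5000: term = 17.097284
  t = 4.0000: term = 21.259403
  t = 4.5000: term = 25.700439
  t = 5.0000: term = 30.378769
  t = 5.5000: term = 35.255825
  t = 6.0000: term = 40.295914
  t = 6.5000: term = 45.466054
  t = 7.0000: term = 50.735813
  t = 7.5000: term = 56.077163
  t = 8.0000: term = 61.464331
  t = 8.5000: term = 66.873668
  t = 9.0000: term = 72.283518
  t = 9.5000: term = 77.674101
  t = 10.0000: term = 5114.990476
Convexity = (1/P) * sum = 5752.454196 / 74.901733 = 76.800015


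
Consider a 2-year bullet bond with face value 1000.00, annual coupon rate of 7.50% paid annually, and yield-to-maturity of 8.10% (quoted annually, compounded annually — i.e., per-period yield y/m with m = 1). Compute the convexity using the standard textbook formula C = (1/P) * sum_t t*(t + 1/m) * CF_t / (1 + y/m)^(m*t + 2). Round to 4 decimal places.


Coupon per period c = face * coupon_rate / m = 75.000000
Periods per year m = 1; per-period yield y/m = 0.081000
Number of cashflows N = 2
Cashflows (t years, CF_t, discount factor 1/(1+y/m)^(m*t), PV):
  t = 1.0000: CF_t = 75.000000, DF = 0.925069, PV = 69.380204
  t = 2.0000: CF_t = 1075.000000, DF = 0.855753, PV = 919.934860
Price P = sum_t PV_t = 989.315064
Convexity numerator sum_t t*(t + 1/m) * CF_t / (1+y/m)^(m*t + 2):
  t = 1.0000: term = 118.744684
  t = 2.0000: term = 4723.424075
Convexity = (1/P) * sum = 4842.168759 / 989.315064 = 4.894466

Answer: Convexity = 4.8945


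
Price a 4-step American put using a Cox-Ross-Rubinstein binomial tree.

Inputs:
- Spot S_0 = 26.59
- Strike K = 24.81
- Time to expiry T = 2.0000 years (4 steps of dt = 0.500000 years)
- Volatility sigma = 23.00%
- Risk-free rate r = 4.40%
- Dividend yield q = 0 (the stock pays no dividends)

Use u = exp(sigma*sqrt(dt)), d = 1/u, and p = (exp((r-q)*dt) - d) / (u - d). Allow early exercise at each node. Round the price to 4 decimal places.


dt = T/N = 0.500000
u = exp(sigma*sqrt(dt)) = 1.176607; d = 1/u = 0.849902
p = (exp((r-q)*dt) - d) / (u - d) = 0.527516
Discount per step: exp(-r*dt) = 0.978240
Stock lattice S(k, i) with i counting down-moves:
  k=0: S(0,0) = 26.5900
  k=1: S(1,0) = 31.2860; S(1,1) = 22.5989
  k=2: S(2,0) = 36.8113; S(2,1) = 26.5900; S(2,2) = 19.2068
  k=3: S(3,0) = 43.3124; S(3,1) = 31.2860; S(3,2) = 22.5989; S(3,3) = 16.3239
  k=4: S(4,0) = 50.9617; S(4,1) = 36.8113; S(4,2) = 26.5900; S(4,3) = 19.2068; S(4,4) = 13.8737
Terminal payoffs V(N, i) = max(K - S_T, 0):
  V(4,0) = 0.000000; V(4,1) = 0.000000; V(4,2) = 0.000000; V(4,3) = 5.603167; V(4,4) = 10.936272
Backward induction: V(k, i) = exp(-r*dt) * [p * V(k+1, i) + (1-p) * V(k+1, i+1)]; then take max(V_cont, immediate exercise) for American.
  V(3,0) = exp(-r*dt) * [p*0.000000 + (1-p)*0.000000] = 0.000000; exercise = 0.000000; V(3,0) = max -> 0.000000
  V(3,1) = exp(-r*dt) * [p*0.000000 + (1-p)*0.000000] = 0.000000; exercise = 0.000000; V(3,1) = max -> 0.000000
  V(3,2) = exp(-r*dt) * [p*0.000000 + (1-p)*5.603167] = 2.589800; exercise = 2.211113; V(3,2) = max -> 2.589800
  V(3,3) = exp(-r*dt) * [p*5.603167 + (1-p)*10.936272] = 7.946220; exercise = 8.486080; V(3,3) = max -> 8.486080
  V(2,0) = exp(-r*dt) * [p*0.000000 + (1-p)*0.000000] = 0.000000; exercise = 0.000000; V(2,0) = max -> 0.000000
  V(2,1) = exp(-r*dt) * [p*0.000000 + (1-p)*2.589800] = 1.197013; exercise = 0.000000; V(2,1) = max -> 1.197013
  V(2,2) = exp(-r*dt) * [p*2.589800 + (1-p)*8.486080] = 5.258724; exercise = 5.603167; V(2,2) = max -> 5.603167
  V(1,0) = exp(-r*dt) * [p*0.000000 + (1-p)*1.197013] = 0.553263; exercise = 0.000000; V(1,0) = max -> 0.553263
  V(1,1) = exp(-r*dt) * [p*1.197013 + (1-p)*5.603167] = 3.207503; exercise = 2.211113; V(1,1) = max -> 3.207503
  V(0,0) = exp(-r*dt) * [p*0.553263 + (1-p)*3.207503] = 1.768022; exercise = 0.000000; V(0,0) = max -> 1.768022

Answer: Price = V(0,0) = 1.7680


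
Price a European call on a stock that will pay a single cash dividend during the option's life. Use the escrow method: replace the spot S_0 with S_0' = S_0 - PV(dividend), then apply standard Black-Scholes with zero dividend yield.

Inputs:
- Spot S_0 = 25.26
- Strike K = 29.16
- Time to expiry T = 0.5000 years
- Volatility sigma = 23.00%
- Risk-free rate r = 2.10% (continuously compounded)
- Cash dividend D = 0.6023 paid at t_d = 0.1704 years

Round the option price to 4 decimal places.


Answer: Price = 0.3846

Derivation:
PV(D) = D * exp(-r * t_d) = 0.6023 * 0.99642799 = 0.60014858
S_0' = S_0 - PV(D) = 25.2600 - 0.60014858 = 24.65985142
d1 = (ln(S_0'/K) + (r + sigma^2/2)*T) / (sigma*sqrt(T)) = -0.88478387
d2 = d1 - sigma*sqrt(T) = -1.04741843
exp(-rT) = 0.98955493
N(d1) = 0.18813661; N(d2) = 0.14745332
C = S_0' * N(d1) - K * exp(-rT) * N(d2) = 24.65985142 * 0.18813661 - 29.1600 * 0.98955493 * 0.14745332 = 0.3846


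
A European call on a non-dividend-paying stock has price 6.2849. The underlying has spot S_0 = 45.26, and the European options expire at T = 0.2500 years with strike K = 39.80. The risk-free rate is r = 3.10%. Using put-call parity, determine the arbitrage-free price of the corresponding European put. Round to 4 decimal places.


Put-call parity: C - P = S_0 * exp(-qT) - K * exp(-rT).
S_0 * exp(-qT) = 45.2600 * 1.00000000 = 45.26000000
K * exp(-rT) = 39.8000 * 0.99227995 = 39.49274216
P = C - S*exp(-qT) + K*exp(-rT)
P = 6.2849 - 45.26000000 + 39.49274216 = 0.5176

Answer: Put price = 0.5176


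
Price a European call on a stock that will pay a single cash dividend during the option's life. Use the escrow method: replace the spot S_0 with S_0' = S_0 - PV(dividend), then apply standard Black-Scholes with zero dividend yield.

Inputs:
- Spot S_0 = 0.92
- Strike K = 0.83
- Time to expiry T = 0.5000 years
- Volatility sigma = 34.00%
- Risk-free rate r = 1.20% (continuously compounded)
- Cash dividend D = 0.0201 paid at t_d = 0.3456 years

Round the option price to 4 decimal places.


Answer: Price = 0.1253

Derivation:
PV(D) = D * exp(-r * t_d) = 0.0201 * 0.99586139 = 0.02001681
S_0' = S_0 - PV(D) = 0.9200 - 0.02001681 = 0.89998319
d1 = (ln(S_0'/K) + (r + sigma^2/2)*T) / (sigma*sqrt(T)) = 0.48187406
d2 = d1 - sigma*sqrt(T) = 0.24145775
exp(-rT) = 0.99401796
N(d1) = 0.68505229; N(d2) = 0.59539982
C = S_0' * N(d1) - K * exp(-rT) * N(d2) = 0.89998319 * 0.68505229 - 0.8300 * 0.99401796 * 0.59539982 = 0.1253


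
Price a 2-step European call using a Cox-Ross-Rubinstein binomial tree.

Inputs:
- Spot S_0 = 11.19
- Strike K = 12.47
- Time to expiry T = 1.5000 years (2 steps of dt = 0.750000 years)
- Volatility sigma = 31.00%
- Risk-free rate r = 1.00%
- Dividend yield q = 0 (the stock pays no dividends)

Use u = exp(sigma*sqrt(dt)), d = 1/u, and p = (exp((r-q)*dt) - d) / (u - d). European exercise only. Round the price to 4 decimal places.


dt = T/N = 0.750000
u = exp(sigma*sqrt(dt)) = 1.307959; d = 1/u = 0.764550
p = (exp((r-q)*dt) - d) / (u - d) = 0.447137
Discount per step: exp(-r*dt) = 0.992528
Stock lattice S(k, i) with i counting down-moves:
  k=0: S(0,0) = 11.1900
  k=1: S(1,0) = 14.6361; S(1,1) = 8.5553
  k=2: S(2,0) = 19.1434; S(2,1) = 11.1900; S(2,2) = 6.5410
Terminal payoffs V(N, i) = max(S_T - K, 0):
  V(2,0) = 6.673367; V(2,1) = 0.000000; V(2,2) = 0.000000
Backward induction: V(k, i) = exp(-r*dt) * [p * V(k+1, i) + (1-p) * V(k+1, i+1)].
  V(1,0) = exp(-r*dt) * [p*6.673367 + (1-p)*0.000000] = 2.961613
  V(1,1) = exp(-r*dt) * [p*0.000000 + (1-p)*0.000000] = 0.000000
  V(0,0) = exp(-r*dt) * [p*2.961613 + (1-p)*0.000000] = 1.314352

Answer: Price = V(0,0) = 1.3144


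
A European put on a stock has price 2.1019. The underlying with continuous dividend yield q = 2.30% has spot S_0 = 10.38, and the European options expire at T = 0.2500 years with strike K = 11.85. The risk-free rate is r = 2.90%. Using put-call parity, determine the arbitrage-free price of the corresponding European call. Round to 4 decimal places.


Put-call parity: C - P = S_0 * exp(-qT) - K * exp(-rT).
S_0 * exp(-qT) = 10.3800 * 0.99426650 = 10.32048627
K * exp(-rT) = 11.8500 * 0.99277622 = 11.76439818
C = P + S*exp(-qT) - K*exp(-rT)
C = 2.1019 + 10.32048627 - 11.76439818 = 0.6580

Answer: Call price = 0.6580


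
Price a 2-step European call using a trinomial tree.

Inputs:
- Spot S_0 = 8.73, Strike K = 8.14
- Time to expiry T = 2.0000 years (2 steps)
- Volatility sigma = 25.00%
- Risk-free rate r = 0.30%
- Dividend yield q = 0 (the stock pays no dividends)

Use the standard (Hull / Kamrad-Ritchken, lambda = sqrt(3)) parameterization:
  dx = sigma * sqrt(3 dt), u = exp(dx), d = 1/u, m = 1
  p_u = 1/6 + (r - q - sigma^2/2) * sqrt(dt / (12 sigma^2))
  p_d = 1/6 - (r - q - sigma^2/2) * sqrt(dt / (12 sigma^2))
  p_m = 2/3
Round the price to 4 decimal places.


Answer: Price = V(0,0) = 1.4626

Derivation:
dt = T/N = 1.000000; dx = sigma*sqrt(3*dt) = 0.433013
u = exp(dx) = 1.541896; d = 1/u = 0.648552
p_u = 0.134046, p_m = 0.666667, p_d = 0.199287
Discount per step: exp(-r*dt) = 0.997004
Stock lattice S(k, j) with j the centered position index:
  k=0: S(0,+0) = 8.7300
  k=1: S(1,-1) = 5.6619; S(1,+0) = 8.7300; S(1,+1) = 13.4608
  k=2: S(2,-2) = 3.6720; S(2,-1) = 5.6619; S(2,+0) = 8.7300; S(2,+1) = 13.4608; S(2,+2) = 20.7551
Terminal payoffs V(N, j) = max(S_T - K, 0):
  V(2,-2) = 0.000000; V(2,-1) = 0.000000; V(2,+0) = 0.590000; V(2,+1) = 5.320750; V(2,+2) = 12.615075
Backward induction: V(k, j) = exp(-r*dt) * [p_u * V(k+1, j+1) + p_m * V(k+1, j) + p_d * V(k+1, j-1)]
  V(1,-1) = exp(-r*dt) * [p_u*0.590000 + p_m*0.000000 + p_d*0.000000] = 0.078850
  V(1,+0) = exp(-r*dt) * [p_u*5.320750 + p_m*0.590000 + p_d*0.000000] = 1.103246
  V(1,+1) = exp(-r*dt) * [p_u*12.615075 + p_m*5.320750 + p_d*0.590000] = 5.339708
  V(0,+0) = exp(-r*dt) * [p_u*5.339708 + p_m*1.103246 + p_d*0.078850] = 1.462585


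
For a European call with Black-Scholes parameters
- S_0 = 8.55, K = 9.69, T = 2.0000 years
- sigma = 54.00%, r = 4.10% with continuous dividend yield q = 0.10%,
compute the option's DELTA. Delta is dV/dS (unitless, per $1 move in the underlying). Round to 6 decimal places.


Answer: Delta = 0.625286

Derivation:
d1 = 0.3226984681; d2 = -0.4409768556
phi(d1) = 0.3787019921; exp(-qT) = 0.9980019987; exp(-rT) = 0.9212719587
N(d1) = 0.6265381938
Delta = exp(-qT) * N(d1) = 0.9980019987 * 0.6265381938 = 0.625286


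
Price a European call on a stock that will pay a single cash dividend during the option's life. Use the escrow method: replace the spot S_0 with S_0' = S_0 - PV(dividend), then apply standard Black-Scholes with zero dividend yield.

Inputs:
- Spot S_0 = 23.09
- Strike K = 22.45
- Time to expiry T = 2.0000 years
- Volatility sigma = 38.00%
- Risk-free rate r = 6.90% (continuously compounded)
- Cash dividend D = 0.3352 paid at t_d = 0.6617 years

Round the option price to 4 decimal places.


Answer: Price = 6.2638

Derivation:
PV(D) = D * exp(-r * t_d) = 0.3352 * 0.95536931 = 0.32023979
S_0' = S_0 - PV(D) = 23.0900 - 0.32023979 = 22.76976021
d1 = (ln(S_0'/K) + (r + sigma^2/2)*T) / (sigma*sqrt(T)) = 0.55180889
d2 = d1 - sigma*sqrt(T) = 0.01440774
exp(-rT) = 0.87109869
N(d1) = 0.70946035; N(d2) = 0.50574766
C = S_0' * N(d1) - K * exp(-rT) * N(d2) = 22.76976021 * 0.70946035 - 22.4500 * 0.87109869 * 0.50574766 = 6.2638


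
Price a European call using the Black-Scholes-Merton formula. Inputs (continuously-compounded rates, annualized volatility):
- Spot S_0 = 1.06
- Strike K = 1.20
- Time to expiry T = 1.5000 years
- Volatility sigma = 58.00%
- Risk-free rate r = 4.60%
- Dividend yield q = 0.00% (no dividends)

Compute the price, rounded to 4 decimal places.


d1 = (ln(S/K) + (r - q + 0.5*sigma^2) * T) / (sigma * sqrt(T)) = 0.27767550
d2 = d1 - sigma * sqrt(T) = -0.43267653
exp(-rT) = 0.93332668; exp(-qT) = 1.00000000
C = S_0 * exp(-qT) * N(d1) - K * exp(-rT) * N(d2)
N(d1) = 0.60936926; N(d2) = 0.33262489
C = 1.0600 * 1.00000000 * 0.60936926 - 1.2000 * 0.93332668 * 0.33262489 = 0.2734

Answer: Price = 0.2734


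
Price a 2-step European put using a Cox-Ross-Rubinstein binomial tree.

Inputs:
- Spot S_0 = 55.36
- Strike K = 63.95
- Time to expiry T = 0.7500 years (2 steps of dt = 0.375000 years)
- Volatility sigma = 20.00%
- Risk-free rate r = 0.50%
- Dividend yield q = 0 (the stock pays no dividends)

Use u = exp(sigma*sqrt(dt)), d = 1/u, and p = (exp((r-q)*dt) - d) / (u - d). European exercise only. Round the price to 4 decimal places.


dt = T/N = 0.375000
u = exp(sigma*sqrt(dt)) = 1.130290; d = 1/u = 0.884728
p = (exp((r-q)*dt) - d) / (u - d) = 0.477062
Discount per step: exp(-r*dt) = 0.998127
Stock lattice S(k, i) with i counting down-moves:
  k=0: S(0,0) = 55.3600
  k=1: S(1,0) = 62.5729; S(1,1) = 48.9786
  k=2: S(2,0) = 70.7255; S(2,1) = 55.3600; S(2,2) = 43.3327
Terminal payoffs V(N, i) = max(K - S_T, 0):
  V(2,0) = 0.000000; V(2,1) = 8.590000; V(2,2) = 20.617266
Backward induction: V(k, i) = exp(-r*dt) * [p * V(k+1, i) + (1-p) * V(k+1, i+1)].
  V(1,0) = exp(-r*dt) * [p*0.000000 + (1-p)*8.590000] = 4.483620
  V(1,1) = exp(-r*dt) * [p*8.590000 + (1-p)*20.617266] = 14.851638
  V(0,0) = exp(-r*dt) * [p*4.483620 + (1-p)*14.851638] = 9.886892

Answer: Price = V(0,0) = 9.8869


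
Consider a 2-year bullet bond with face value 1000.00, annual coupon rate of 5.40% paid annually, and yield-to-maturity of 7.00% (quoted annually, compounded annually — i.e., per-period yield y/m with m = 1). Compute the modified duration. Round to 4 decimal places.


Answer: Modified duration = 1.8206

Derivation:
Coupon per period c = face * coupon_rate / m = 54.000000
Periods per year m = 1; per-period yield y/m = 0.070000
Number of cashflows N = 2
Cashflows (t years, CF_t, discount factor 1/(1+y/m)^(m*t), PV):
  t = 1.0000: CF_t = 54.000000, DF = 0.934579, PV = 50.467290
  t = 2.0000: CF_t = 1054.000000, DF = 0.873439, PV = 920.604420
Price P = sum_t PV_t = 971.071709
First compute Macaulay numerator sum_t t * PV_t:
  t * PV_t at t = 1.0000: 50.467290
  t * PV_t at t = 2.0000: 1841.208839
Macaulay duration D = 1891.676129 / 971.071709 = 1.948029
Modified duration = D / (1 + y/m) = 1.948029 / (1 + 0.070000) = 1.820588
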